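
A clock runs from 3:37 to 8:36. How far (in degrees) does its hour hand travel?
The hour hand moves 0.5 degrees per minute.
Time elapsed: 8:36 - 3:37 = 299 minutes
Angular displacement: 299 x 0.5 = 149.5 degrees

Final answer: 149.5 degrees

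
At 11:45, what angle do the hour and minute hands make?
Hour hand position: 11 x 30 + 45 x 0.5 = 352.5 degrees
Minute hand position: 45 x 6 = 270 degrees
Difference: |352.5 - 270| = 82.5 degrees
The angle between the hands is 82.5 degrees

Final answer: 82.5 degrees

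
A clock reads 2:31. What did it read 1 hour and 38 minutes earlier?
Starting time: 2:31 = 151 total minutes past 12:00
Subtracting: 1 hour and 38 minutes = 98 minutes
151 - 98 = 53 minutes
= 53 minutes past 12:00 = 12:53

Final answer: 12:53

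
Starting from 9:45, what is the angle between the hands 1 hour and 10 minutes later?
First find the time 1 hour and 10 minutes after 9:45.
Total minutes: 9 x 60 + 45 + 1 x 60 + 10 = 655.
655 mod 720 = 655 minutes = 10:55.
Now compute the angle at 10:55:
Hour hand: 10 x 30 + 55 x 0.5 = 327.5 degrees
Minute hand: 55 x 6 = 330 degrees
Difference: |327.5 - 330| = 2.5 degrees
The angle is 2.5 degrees

Final answer: 2.5 degrees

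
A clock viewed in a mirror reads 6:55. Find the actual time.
Reflection across the vertical (12-6) axis maps a hand at angle A degrees to (360 - A) degrees, which sends a reading of T minutes past 12:00 to (720 - T) minutes past 12:00.
Mirror reads 6:55 = 415 minutes past 12:00.
Actual time: (720 - 415) mod 720 = 305 minutes = 5:05.

Final answer: 5:05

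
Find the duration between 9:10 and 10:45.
From 9:10 to 10:45:
(10 x 60 + 45) - (9 x 60 + 10) = 645 - 550 = 95 minutes
= 1 hour and 35 minutes

Final answer: 1 hour and 35 minutes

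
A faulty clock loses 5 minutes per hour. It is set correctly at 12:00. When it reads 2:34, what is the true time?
For every 60 true minutes, the faulty clock advances 55 minutes, so 1 faulty-clock minute corresponds to 60/55 true minutes.
From 12:00 to 2:34 on the faulty dial is 154 minutes.
True elapsed: 154 x 60/55 = 168 minutes = 2 hours and 48 minutes.
True time: 12:00 + 2 hours and 48 minutes = 2:48.

Final answer: 2:48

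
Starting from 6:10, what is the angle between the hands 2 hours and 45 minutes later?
First find the time 2 hours and 45 minutes after 6:10.
Total minutes: 6 x 60 + 10 + 2 x 60 + 45 = 535.
535 mod 720 = 535 minutes = 8:55.
Now compute the angle at 8:55:
Hour hand: 8 x 30 + 55 x 0.5 = 267.5 degrees
Minute hand: 55 x 6 = 330 degrees
Difference: |267.5 - 330| = 62.5 degrees
The angle is 62.5 degrees

Final answer: 62.5 degrees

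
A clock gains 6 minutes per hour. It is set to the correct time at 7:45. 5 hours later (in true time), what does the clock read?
For every 60 true minutes, the faulty clock advances 60 + 6 = 66 minutes.
True elapsed: 5 hours = 300 minutes.
Faulty clock advances: 300 x 66/60 = 330 minutes (drift: 30 minutes ahead).
Shown time: 7:45 + 330 minutes = 1:15.

Final answer: 1:15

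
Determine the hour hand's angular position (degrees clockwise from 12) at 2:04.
The hour hand moves 30 degrees per hour and 0.5 degrees per minute.
At 2:04: (2) x 30 + 4 x 0.5 = 60 + 2 = 62 degrees

Final answer: 62 degrees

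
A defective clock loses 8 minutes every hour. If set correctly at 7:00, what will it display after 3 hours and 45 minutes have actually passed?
For every 60 true minutes, the faulty clock advances 60 - 8 = 52 minutes.
True elapsed: 3 hours and 45 minutes = 225 minutes.
Faulty clock advances: 225 x 52/60 = 195 minutes (drift: 30 minutes behind).
Shown time: 7:00 + 195 minutes = 10:15.

Final answer: 10:15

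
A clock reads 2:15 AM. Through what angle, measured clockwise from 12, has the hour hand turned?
The hour hand moves 30 degrees per hour and 0.5 degrees per minute.
At 2:15: (2) x 30 + 15 x 0.5 = 60 + 7.5 = 67.5 degrees

Final answer: 67.5 degrees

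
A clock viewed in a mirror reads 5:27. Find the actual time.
Reflection across the vertical (12-6) axis maps a hand at angle A degrees to (360 - A) degrees, which sends a reading of T minutes past 12:00 to (720 - T) minutes past 12:00.
Mirror reads 5:27 = 327 minutes past 12:00.
Actual time: (720 - 327) mod 720 = 393 minutes = 6:33.

Final answer: 6:33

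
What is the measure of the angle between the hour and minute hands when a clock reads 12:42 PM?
Hour hand position: 0 x 30 + 42 x 0.5 = 21 degrees
Minute hand position: 42 x 6 = 252 degrees
Difference: |21 - 252| = 231 degrees
Since 231 > 180, the smaller angle is 360 - 231 = 129 degrees

Final answer: 129 degrees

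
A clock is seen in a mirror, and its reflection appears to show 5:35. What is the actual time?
Reflection across the vertical (12-6) axis maps a hand at angle A degrees to (360 - A) degrees, which sends a reading of T minutes past 12:00 to (720 - T) minutes past 12:00.
Mirror reads 5:35 = 335 minutes past 12:00.
Actual time: (720 - 335) mod 720 = 385 minutes = 6:25.

Final answer: 6:25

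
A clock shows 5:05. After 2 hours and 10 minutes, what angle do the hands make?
First find the time 2 hours and 10 minutes after 5:05.
Total minutes: 5 x 60 + 5 + 2 x 60 + 10 = 435.
435 mod 720 = 435 minutes = 7:15.
Now compute the angle at 7:15:
Hour hand: 7 x 30 + 15 x 0.5 = 217.5 degrees
Minute hand: 15 x 6 = 90 degrees
Difference: |217.5 - 90| = 127.5 degrees
The angle is 127.5 degrees

Final answer: 127.5 degrees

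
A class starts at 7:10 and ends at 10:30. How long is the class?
From 7:10 to 10:30:
(10 x 60 + 30) - (7 x 60 + 10) = 630 - 430 = 200 minutes
= 3 hours and 20 minutes

Final answer: 3 hours and 20 minutes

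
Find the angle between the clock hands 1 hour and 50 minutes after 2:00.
First find the time 1 hour and 50 minutes after 2:00.
Total minutes: 2 x 60 + 0 + 1 x 60 + 50 = 230.
230 mod 720 = 230 minutes = 3:50.
Now compute the angle at 3:50:
Hour hand: 3 x 30 + 50 x 0.5 = 115 degrees
Minute hand: 50 x 6 = 300 degrees
Difference: |115 - 300| = 185 degrees
Smaller angle: 360 - 185 = 175 degrees

Final answer: 175 degrees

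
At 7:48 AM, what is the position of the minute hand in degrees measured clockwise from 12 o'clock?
The minute hand moves 6 degrees per minute.
At 7:48: 48 x 6 = 288 degrees

Final answer: 288 degrees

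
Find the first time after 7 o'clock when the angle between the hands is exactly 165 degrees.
At t minutes past 7:00, the hour hand is at 30 x 7 + 0.5t degrees and the minute hand is at 6t degrees.
The smaller angle between them is 165 degrees when |30H - 5.5t| = 165 or |30H - 5.5t| = 195.
With H = 7, solve 30 x 7 - 5.5t = +/- target for each target:
  t = (30 x 7 - 165) / 5.5 = 8.18
  t = (30 x 7 + 165) / 5.5 = 68.18 (outside (0, 60))
  t = (30 x 7 - 195) / 5.5 = 2.73
  t = (30 x 7 + 195) / 5.5 = 73.64 (outside (0, 60))
Valid solutions in (0, 60): {2.73, 8.18} minutes.
The first occurrence is t = 2.73 minutes.
The hands form a 165-degree angle at 2.73 minutes past 7:00.

Final answer: 2.73 minutes past 7:00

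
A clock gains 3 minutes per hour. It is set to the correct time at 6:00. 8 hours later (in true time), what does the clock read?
For every 60 true minutes, the faulty clock advances 60 + 3 = 63 minutes.
True elapsed: 8 hours = 480 minutes.
Faulty clock advances: 480 x 63/60 = 504 minutes (drift: 24 minutes ahead).
Shown time: 6:00 + 504 minutes = 2:24.

Final answer: 2:24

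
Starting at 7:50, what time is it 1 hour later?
Starting time: 7:50
Adding 0 minutes to 50 minutes: 50 + 0 = 50 minutes
Adding 1 hour: 7 + 1 = 8
Final time: 8:50

Final answer: 8:50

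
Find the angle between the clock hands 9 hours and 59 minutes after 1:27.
First find the time 9 hours and 59 minutes after 1:27.
Total minutes: 1 x 60 + 27 + 9 x 60 + 59 = 686.
686 mod 720 = 686 minutes = 11:26.
Now compute the angle at 11:26:
Hour hand: 11 x 30 + 26 x 0.5 = 343 degrees
Minute hand: 26 x 6 = 156 degrees
Difference: |343 - 156| = 187 degrees
Smaller angle: 360 - 187 = 173 degrees

Final answer: 173 degrees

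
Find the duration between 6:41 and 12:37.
From 6:41 to 12:37:
(12 x 60 + 37) - (6 x 60 + 41) = 757 - 401 = 356 minutes
= 5 hours and 56 minutes

Final answer: 5 hours and 56 minutes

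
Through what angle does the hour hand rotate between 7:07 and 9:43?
The hour hand moves 0.5 degrees per minute.
Time elapsed: 9:43 - 7:07 = 156 minutes
Angular displacement: 156 x 0.5 = 78 degrees

Final answer: 78 degrees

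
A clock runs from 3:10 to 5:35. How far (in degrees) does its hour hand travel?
The hour hand moves 0.5 degrees per minute.
Time elapsed: 5:35 - 3:10 = 145 minutes
Angular displacement: 145 x 0.5 = 72.5 degrees

Final answer: 72.5 degrees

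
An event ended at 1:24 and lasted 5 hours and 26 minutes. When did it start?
Starting time: 1:24 = 84 total minutes past 12:00
Subtracting: 5 hours and 26 minutes = 326 minutes
84 - 326 = -242 (negative, add 12 hours = 720) = 478 minutes
= 7 hours and 58 minutes past 12:00 = 7:58

Final answer: 7:58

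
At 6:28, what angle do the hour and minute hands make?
Hour hand position: 6 x 30 + 28 x 0.5 = 194 degrees
Minute hand position: 28 x 6 = 168 degrees
Difference: |194 - 168| = 26 degrees
The angle between the hands is 26 degrees

Final answer: 26 degrees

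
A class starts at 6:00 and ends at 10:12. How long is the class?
From 6:00 to 10:12:
(10 x 60 + 12) - (6 x 60 + 0) = 612 - 360 = 252 minutes
= 4 hours and 12 minutes

Final answer: 4 hours and 12 minutes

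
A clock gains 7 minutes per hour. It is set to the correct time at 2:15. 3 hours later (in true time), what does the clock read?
For every 60 true minutes, the faulty clock advances 60 + 7 = 67 minutes.
True elapsed: 3 hours = 180 minutes.
Faulty clock advances: 180 x 67/60 = 201 minutes (drift: 21 minutes ahead).
Shown time: 2:15 + 201 minutes = 5:36.

Final answer: 5:36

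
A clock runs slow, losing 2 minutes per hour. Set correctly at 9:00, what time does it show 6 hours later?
For every 60 true minutes, the faulty clock advances 60 - 2 = 58 minutes.
True elapsed: 6 hours = 360 minutes.
Faulty clock advances: 360 x 58/60 = 348 minutes (drift: 12 minutes behind).
Shown time: 9:00 + 348 minutes = 2:48.

Final answer: 2:48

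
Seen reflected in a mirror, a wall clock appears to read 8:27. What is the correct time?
Reflection across the vertical (12-6) axis maps a hand at angle A degrees to (360 - A) degrees, which sends a reading of T minutes past 12:00 to (720 - T) minutes past 12:00.
Mirror reads 8:27 = 507 minutes past 12:00.
Actual time: (720 - 507) mod 720 = 213 minutes = 3:33.

Final answer: 3:33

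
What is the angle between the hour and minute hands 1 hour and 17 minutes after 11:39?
First find the time 1 hour and 17 minutes after 11:39.
Total minutes: 11 x 60 + 39 + 1 x 60 + 17 = 776.
776 mod 720 = 56 minutes = 12:56.
Now compute the angle at 12:56:
Hour hand: 0 x 30 + 56 x 0.5 = 28 degrees
Minute hand: 56 x 6 = 336 degrees
Difference: |28 - 336| = 308 degrees
Smaller angle: 360 - 308 = 52 degrees

Final answer: 52 degrees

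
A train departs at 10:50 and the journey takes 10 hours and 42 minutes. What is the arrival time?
Starting time: 10:50
Adding 42 minutes to 50 minutes: 50 + 42 = 92 minutes = 1 hour and 32 minutes
Adding 10 hours: 10 + 10 + 1 (carry) = 21 - 12 = 9
Final time: 9:32

Final answer: 9:32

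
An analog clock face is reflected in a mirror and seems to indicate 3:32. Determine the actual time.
Reflection across the vertical (12-6) axis maps a hand at angle A degrees to (360 - A) degrees, which sends a reading of T minutes past 12:00 to (720 - T) minutes past 12:00.
Mirror reads 3:32 = 212 minutes past 12:00.
Actual time: (720 - 212) mod 720 = 508 minutes = 8:28.

Final answer: 8:28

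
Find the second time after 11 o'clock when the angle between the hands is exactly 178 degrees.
At t minutes past 11:00, the hour hand is at 30 x 11 + 0.5t degrees and the minute hand is at 6t degrees.
The smaller angle between them is 178 degrees when |30H - 5.5t| = 178 or |30H - 5.5t| = 182.
With H = 11, solve 30 x 11 - 5.5t = +/- target for each target:
  t = (30 x 11 - 178) / 5.5 = 27.64
  t = (30 x 11 + 178) / 5.5 = 92.36 (outside (0, 60))
  t = (30 x 11 - 182) / 5.5 = 26.91
  t = (30 x 11 + 182) / 5.5 = 93.09 (outside (0, 60))
Valid solutions in (0, 60): {26.91, 27.64} minutes.
The second occurrence is t = 27.64 minutes.
The hands form a 178-degree angle at 27.64 minutes past 11:00.

Final answer: 27.64 minutes past 11:00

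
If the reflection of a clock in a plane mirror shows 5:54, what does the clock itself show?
Reflection across the vertical (12-6) axis maps a hand at angle A degrees to (360 - A) degrees, which sends a reading of T minutes past 12:00 to (720 - T) minutes past 12:00.
Mirror reads 5:54 = 354 minutes past 12:00.
Actual time: (720 - 354) mod 720 = 366 minutes = 6:06.

Final answer: 6:06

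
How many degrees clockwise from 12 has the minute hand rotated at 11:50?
The minute hand moves 6 degrees per minute.
At 11:50: 50 x 6 = 300 degrees

Final answer: 300 degrees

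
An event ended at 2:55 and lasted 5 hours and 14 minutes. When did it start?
Starting time: 2:55 = 175 total minutes past 12:00
Subtracting: 5 hours and 14 minutes = 314 minutes
175 - 314 = -139 (negative, add 12 hours = 720) = 581 minutes
= 9 hours and 41 minutes past 12:00 = 9:41

Final answer: 9:41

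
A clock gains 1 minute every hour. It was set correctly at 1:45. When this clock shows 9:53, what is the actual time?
For every 60 true minutes, the faulty clock advances 61 minutes, so 1 faulty-clock minute corresponds to 60/61 true minutes.
From 1:45 to 9:53 on the faulty dial is 488 minutes.
True elapsed: 488 x 60/61 = 480 minutes = 8 hours.
True time: 1:45 + 8 hours = 9:45.

Final answer: 9:45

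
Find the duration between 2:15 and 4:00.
From 2:15 to 4:00:
(4 x 60 + 0) - (2 x 60 + 15) = 240 - 135 = 105 minutes
= 1 hour and 45 minutes

Final answer: 1 hour and 45 minutes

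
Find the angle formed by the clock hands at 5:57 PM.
Hour hand position: 5 x 30 + 57 x 0.5 = 178.5 degrees
Minute hand position: 57 x 6 = 342 degrees
Difference: |178.5 - 342| = 163.5 degrees
The angle between the hands is 163.5 degrees

Final answer: 163.5 degrees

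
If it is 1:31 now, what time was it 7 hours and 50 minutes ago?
Starting time: 1:31 = 91 total minutes past 12:00
Subtracting: 7 hours and 50 minutes = 470 minutes
91 - 470 = -379 (negative, add 12 hours = 720) = 341 minutes
= 5 hours and 41 minutes past 12:00 = 5:41

Final answer: 5:41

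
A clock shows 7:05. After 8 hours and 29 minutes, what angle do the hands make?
First find the time 8 hours and 29 minutes after 7:05.
Total minutes: 7 x 60 + 5 + 8 x 60 + 29 = 934.
934 mod 720 = 214 minutes = 3:34.
Now compute the angle at 3:34:
Hour hand: 3 x 30 + 34 x 0.5 = 107 degrees
Minute hand: 34 x 6 = 204 degrees
Difference: |107 - 204| = 97 degrees
The angle is 97 degrees

Final answer: 97 degrees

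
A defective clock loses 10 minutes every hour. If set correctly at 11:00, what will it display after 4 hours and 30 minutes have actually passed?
For every 60 true minutes, the faulty clock advances 60 - 10 = 50 minutes.
True elapsed: 4 hours and 30 minutes = 270 minutes.
Faulty clock advances: 270 x 50/60 = 225 minutes (drift: 45 minutes behind).
Shown time: 11:00 + 225 minutes = 2:45.

Final answer: 2:45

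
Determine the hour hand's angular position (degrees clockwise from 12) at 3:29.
The hour hand moves 30 degrees per hour and 0.5 degrees per minute.
At 3:29: (3) x 30 + 29 x 0.5 = 90 + 14.5 = 104.5 degrees

Final answer: 104.5 degrees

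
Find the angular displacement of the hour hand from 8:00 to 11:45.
The hour hand moves 0.5 degrees per minute.
Time elapsed: 11:45 - 8:00 = 225 minutes
Angular displacement: 225 x 0.5 = 112.5 degrees

Final answer: 112.5 degrees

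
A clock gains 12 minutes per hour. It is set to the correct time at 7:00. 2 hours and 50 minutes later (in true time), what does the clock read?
For every 60 true minutes, the faulty clock advances 60 + 12 = 72 minutes.
True elapsed: 2 hours and 50 minutes = 170 minutes.
Faulty clock advances: 170 x 72/60 = 204 minutes (drift: 34 minutes ahead).
Shown time: 7:00 + 204 minutes = 10:24.

Final answer: 10:24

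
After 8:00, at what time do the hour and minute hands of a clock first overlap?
The minute hand gains 5.5 degrees per minute on the hour hand.
At 8:00, the hour hand is at 240 degrees and the minute hand is at 0 degrees.
The gap is 240 degrees. Time to close: 240/5.5 = 60 x 8/11 = 43.64 minutes.
The hands overlap at 43.64 minutes past 8:00.

Final answer: 43.64 minutes past 8:00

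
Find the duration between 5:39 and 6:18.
From 5:39 to 6:18:
(6 x 60 + 18) - (5 x 60 + 39) = 378 - 339 = 39 minutes
= 39 minutes

Final answer: 39 minutes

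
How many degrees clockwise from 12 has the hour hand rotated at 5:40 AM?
The hour hand moves 30 degrees per hour and 0.5 degrees per minute.
At 5:40: (5) x 30 + 40 x 0.5 = 150 + 20 = 170 degrees

Final answer: 170 degrees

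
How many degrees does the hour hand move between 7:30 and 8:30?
The hour hand moves 0.5 degrees per minute.
Time elapsed: 8:30 - 7:30 = 60 minutes
Angular displacement: 60 x 0.5 = 30 degrees

Final answer: 30 degrees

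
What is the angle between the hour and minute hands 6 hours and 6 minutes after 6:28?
First find the time 6 hours and 6 minutes after 6:28.
Total minutes: 6 x 60 + 28 + 6 x 60 + 6 = 754.
754 mod 720 = 34 minutes = 12:34.
Now compute the angle at 12:34:
Hour hand: 0 x 30 + 34 x 0.5 = 17 degrees
Minute hand: 34 x 6 = 204 degrees
Difference: |17 - 204| = 187 degrees
Smaller angle: 360 - 187 = 173 degrees

Final answer: 173 degrees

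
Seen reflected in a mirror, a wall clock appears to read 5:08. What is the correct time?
Reflection across the vertical (12-6) axis maps a hand at angle A degrees to (360 - A) degrees, which sends a reading of T minutes past 12:00 to (720 - T) minutes past 12:00.
Mirror reads 5:08 = 308 minutes past 12:00.
Actual time: (720 - 308) mod 720 = 412 minutes = 6:52.

Final answer: 6:52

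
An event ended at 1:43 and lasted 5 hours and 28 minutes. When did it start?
Starting time: 1:43 = 103 total minutes past 12:00
Subtracting: 5 hours and 28 minutes = 328 minutes
103 - 328 = -225 (negative, add 12 hours = 720) = 495 minutes
= 8 hours and 15 minutes past 12:00 = 8:15

Final answer: 8:15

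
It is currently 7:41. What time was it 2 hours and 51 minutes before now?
Starting time: 7:41 = 461 total minutes past 12:00
Subtracting: 2 hours and 51 minutes = 171 minutes
461 - 171 = 290 minutes
= 4 hours and 50 minutes past 12:00 = 4:50

Final answer: 4:50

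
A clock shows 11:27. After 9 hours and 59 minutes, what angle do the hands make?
First find the time 9 hours and 59 minutes after 11:27.
Total minutes: 11 x 60 + 27 + 9 x 60 + 59 = 1286.
1286 mod 720 = 566 minutes = 9:26.
Now compute the angle at 9:26:
Hour hand: 9 x 30 + 26 x 0.5 = 283 degrees
Minute hand: 26 x 6 = 156 degrees
Difference: |283 - 156| = 127 degrees
The angle is 127 degrees

Final answer: 127 degrees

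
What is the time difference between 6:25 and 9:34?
From 6:25 to 9:34:
(9 x 60 + 34) - (6 x 60 + 25) = 574 - 385 = 189 minutes
= 3 hours and 9 minutes

Final answer: 3 hours and 9 minutes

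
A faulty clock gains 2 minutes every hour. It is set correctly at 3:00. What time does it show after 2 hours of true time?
For every 60 true minutes, the faulty clock advances 60 + 2 = 62 minutes.
True elapsed: 2 hours = 120 minutes.
Faulty clock advances: 120 x 62/60 = 124 minutes (drift: 4 minutes ahead).
Shown time: 3:00 + 124 minutes = 5:04.

Final answer: 5:04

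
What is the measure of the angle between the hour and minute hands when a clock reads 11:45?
Hour hand position: 11 x 30 + 45 x 0.5 = 352.5 degrees
Minute hand position: 45 x 6 = 270 degrees
Difference: |352.5 - 270| = 82.5 degrees
The angle between the hands is 82.5 degrees

Final answer: 82.5 degrees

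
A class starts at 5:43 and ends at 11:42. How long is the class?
From 5:43 to 11:42:
(11 x 60 + 42) - (5 x 60 + 43) = 702 - 343 = 359 minutes
= 5 hours and 59 minutes

Final answer: 5 hours and 59 minutes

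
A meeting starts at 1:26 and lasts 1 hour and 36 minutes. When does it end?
Starting time: 1:26
Adding 36 minutes to 26 minutes: 26 + 36 = 62 minutes = 1 hour and 2 minutes
Adding 1 hour: 1 + 1 + 1 (carry) = 3
Final time: 3:02

Final answer: 3:02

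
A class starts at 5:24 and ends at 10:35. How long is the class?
From 5:24 to 10:35:
(10 x 60 + 35) - (5 x 60 + 24) = 635 - 324 = 311 minutes
= 5 hours and 11 minutes

Final answer: 5 hours and 11 minutes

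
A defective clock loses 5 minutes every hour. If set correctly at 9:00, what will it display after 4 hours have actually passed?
For every 60 true minutes, the faulty clock advances 60 - 5 = 55 minutes.
True elapsed: 4 hours = 240 minutes.
Faulty clock advances: 240 x 55/60 = 220 minutes (drift: 20 minutes behind).
Shown time: 9:00 + 220 minutes = 12:40.

Final answer: 12:40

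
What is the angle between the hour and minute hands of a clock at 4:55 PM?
Hour hand position: 4 x 30 + 55 x 0.5 = 147.5 degrees
Minute hand position: 55 x 6 = 330 degrees
Difference: |147.5 - 330| = 182.5 degrees
Since 182.5 > 180, the smaller angle is 360 - 182.5 = 177.5 degrees

Final answer: 177.5 degrees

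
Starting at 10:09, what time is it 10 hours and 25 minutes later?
Starting time: 10:09
Adding 25 minutes to 9 minutes: 9 + 25 = 34 minutes
Adding 10 hours: 10 + 10 = 20 - 12 = 8
Final time: 8:34

Final answer: 8:34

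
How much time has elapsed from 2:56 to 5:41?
From 2:56 to 5:41:
(5 x 60 + 41) - (2 x 60 + 56) = 341 - 176 = 165 minutes
= 2 hours and 45 minutes

Final answer: 2 hours and 45 minutes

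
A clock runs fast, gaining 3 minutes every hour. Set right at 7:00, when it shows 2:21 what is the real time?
For every 60 true minutes, the faulty clock advances 63 minutes, so 1 faulty-clock minute corresponds to 60/63 true minutes.
From 7:00 to 2:21 on the faulty dial is 441 minutes.
True elapsed: 441 x 60/63 = 420 minutes = 7 hours.
True time: 7:00 + 7 hours = 2:00.

Final answer: 2:00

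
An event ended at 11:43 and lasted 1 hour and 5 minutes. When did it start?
Starting time: 11:43 = 703 total minutes past 12:00
Subtracting: 1 hour and 5 minutes = 65 minutes
703 - 65 = 638 minutes
= 10 hours and 38 minutes past 12:00 = 10:38

Final answer: 10:38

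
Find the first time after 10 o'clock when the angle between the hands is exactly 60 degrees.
At t minutes past 10:00, the hour hand is at 30 x 10 + 0.5t degrees and the minute hand is at 6t degrees.
The smaller angle between them is 60 degrees when |30H - 5.5t| = 60 or |30H - 5.5t| = 300.
With H = 10, solve 30 x 10 - 5.5t = +/- target for each target:
  t = (30 x 10 - 60) / 5.5 = 43.64
  t = (30 x 10 + 60) / 5.5 = 65.45 (outside (0, 60))
  t = (30 x 10 - 300) / 5.5 = 0 (outside (0, 60))
  t = (30 x 10 + 300) / 5.5 = 109.09 (outside (0, 60))
Valid solutions in (0, 60): {43.64} minutes.
The first occurrence is t = 43.64 minutes.
The hands form a 60-degree angle at 43.64 minutes past 10:00.

Final answer: 43.64 minutes past 10:00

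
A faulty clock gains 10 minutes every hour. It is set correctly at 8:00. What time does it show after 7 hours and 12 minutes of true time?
For every 60 true minutes, the faulty clock advances 60 + 10 = 70 minutes.
True elapsed: 7 hours and 12 minutes = 432 minutes.
Faulty clock advances: 432 x 70/60 = 504 minutes (drift: 72 minutes ahead).
Shown time: 8:00 + 504 minutes = 4:24.

Final answer: 4:24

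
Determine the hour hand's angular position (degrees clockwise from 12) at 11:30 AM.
The hour hand moves 30 degrees per hour and 0.5 degrees per minute.
At 11:30: (11) x 30 + 30 x 0.5 = 330 + 15 = 345 degrees

Final answer: 345 degrees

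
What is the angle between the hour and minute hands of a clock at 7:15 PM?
Hour hand position: 7 x 30 + 15 x 0.5 = 217.5 degrees
Minute hand position: 15 x 6 = 90 degrees
Difference: |217.5 - 90| = 127.5 degrees
The angle between the hands is 127.5 degrees

Final answer: 127.5 degrees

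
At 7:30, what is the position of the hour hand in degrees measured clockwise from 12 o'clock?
The hour hand moves 30 degrees per hour and 0.5 degrees per minute.
At 7:30: (7) x 30 + 30 x 0.5 = 210 + 15 = 225 degrees

Final answer: 225 degrees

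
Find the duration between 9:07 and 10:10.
From 9:07 to 10:10:
(10 x 60 + 10) - (9 x 60 + 7) = 610 - 547 = 63 minutes
= 1 hour and 3 minutes

Final answer: 1 hour and 3 minutes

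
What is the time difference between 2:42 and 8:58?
From 2:42 to 8:58:
(8 x 60 + 58) - (2 x 60 + 42) = 538 - 162 = 376 minutes
= 6 hours and 16 minutes

Final answer: 6 hours and 16 minutes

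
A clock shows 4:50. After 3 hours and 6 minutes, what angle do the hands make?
First find the time 3 hours and 6 minutes after 4:50.
Total minutes: 4 x 60 + 50 + 3 x 60 + 6 = 476.
476 mod 720 = 476 minutes = 7:56.
Now compute the angle at 7:56:
Hour hand: 7 x 30 + 56 x 0.5 = 238 degrees
Minute hand: 56 x 6 = 336 degrees
Difference: |238 - 336| = 98 degrees
The angle is 98 degrees

Final answer: 98 degrees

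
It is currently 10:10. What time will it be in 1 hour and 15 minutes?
Starting time: 10:10
Adding 15 minutes to 10 minutes: 10 + 15 = 25 minutes
Adding 1 hour: 10 + 1 = 11
Final time: 11:25

Final answer: 11:25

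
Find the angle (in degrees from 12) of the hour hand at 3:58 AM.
The hour hand moves 30 degrees per hour and 0.5 degrees per minute.
At 3:58: (3) x 30 + 58 x 0.5 = 90 + 29 = 119 degrees

Final answer: 119 degrees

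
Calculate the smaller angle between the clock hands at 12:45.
Hour hand position: 0 x 30 + 45 x 0.5 = 22.5 degrees
Minute hand position: 45 x 6 = 270 degrees
Difference: |22.5 - 270| = 247.5 degrees
Since 247.5 > 180, the smaller angle is 360 - 247.5 = 112.5 degrees

Final answer: 112.5 degrees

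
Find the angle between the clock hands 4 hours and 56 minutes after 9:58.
First find the time 4 hours and 56 minutes after 9:58.
Total minutes: 9 x 60 + 58 + 4 x 60 + 56 = 894.
894 mod 720 = 174 minutes = 2:54.
Now compute the angle at 2:54:
Hour hand: 2 x 30 + 54 x 0.5 = 87 degrees
Minute hand: 54 x 6 = 324 degrees
Difference: |87 - 324| = 237 degrees
Smaller angle: 360 - 237 = 123 degrees

Final answer: 123 degrees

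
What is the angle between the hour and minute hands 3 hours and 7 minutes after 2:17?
First find the time 3 hours and 7 minutes after 2:17.
Total minutes: 2 x 60 + 17 + 3 x 60 + 7 = 324.
324 mod 720 = 324 minutes = 5:24.
Now compute the angle at 5:24:
Hour hand: 5 x 30 + 24 x 0.5 = 162 degrees
Minute hand: 24 x 6 = 144 degrees
Difference: |162 - 144| = 18 degrees
The angle is 18 degrees

Final answer: 18 degrees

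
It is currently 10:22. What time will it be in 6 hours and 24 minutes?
Starting time: 10:22
Adding 24 minutes to 22 minutes: 22 + 24 = 46 minutes
Adding 6 hours: 10 + 6 = 16 - 12 = 4
Final time: 4:46

Final answer: 4:46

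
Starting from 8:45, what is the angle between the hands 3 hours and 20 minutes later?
First find the time 3 hours and 20 minutes after 8:45.
Total minutes: 8 x 60 + 45 + 3 x 60 + 20 = 725.
725 mod 720 = 5 minutes = 12:05.
Now compute the angle at 12:05:
Hour hand: 0 x 30 + 5 x 0.5 = 2.5 degrees
Minute hand: 5 x 6 = 30 degrees
Difference: |2.5 - 30| = 27.5 degrees
The angle is 27.5 degrees

Final answer: 27.5 degrees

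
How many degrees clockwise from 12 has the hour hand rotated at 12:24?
The hour hand moves 30 degrees per hour and 0.5 degrees per minute.
At 12:24: (0) x 30 + 24 x 0.5 = 0 + 12 = 12 degrees

Final answer: 12 degrees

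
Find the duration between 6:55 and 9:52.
From 6:55 to 9:52:
(9 x 60 + 52) - (6 x 60 + 55) = 592 - 415 = 177 minutes
= 2 hours and 57 minutes

Final answer: 2 hours and 57 minutes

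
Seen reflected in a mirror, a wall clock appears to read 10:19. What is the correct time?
Reflection across the vertical (12-6) axis maps a hand at angle A degrees to (360 - A) degrees, which sends a reading of T minutes past 12:00 to (720 - T) minutes past 12:00.
Mirror reads 10:19 = 619 minutes past 12:00.
Actual time: (720 - 619) mod 720 = 101 minutes = 1:41.

Final answer: 1:41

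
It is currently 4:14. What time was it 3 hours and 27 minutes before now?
Starting time: 4:14 = 254 total minutes past 12:00
Subtracting: 3 hours and 27 minutes = 207 minutes
254 - 207 = 47 minutes
= 47 minutes past 12:00 = 12:47

Final answer: 12:47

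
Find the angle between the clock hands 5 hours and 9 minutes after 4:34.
First find the time 5 hours and 9 minutes after 4:34.
Total minutes: 4 x 60 + 34 + 5 x 60 + 9 = 583.
583 mod 720 = 583 minutes = 9:43.
Now compute the angle at 9:43:
Hour hand: 9 x 30 + 43 x 0.5 = 291.5 degrees
Minute hand: 43 x 6 = 258 degrees
Difference: |291.5 - 258| = 33.5 degrees
The angle is 33.5 degrees

Final answer: 33.5 degrees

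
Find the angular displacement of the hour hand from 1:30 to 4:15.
The hour hand moves 0.5 degrees per minute.
Time elapsed: 4:15 - 1:30 = 165 minutes
Angular displacement: 165 x 0.5 = 82.5 degrees

Final answer: 82.5 degrees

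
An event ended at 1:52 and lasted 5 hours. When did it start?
Starting time: 1:52 = 112 total minutes past 12:00
Subtracting: 5 hours = 300 minutes
112 - 300 = -188 (negative, add 12 hours = 720) = 532 minutes
= 8 hours and 52 minutes past 12:00 = 8:52

Final answer: 8:52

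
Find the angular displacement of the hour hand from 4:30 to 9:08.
The hour hand moves 0.5 degrees per minute.
Time elapsed: 9:08 - 4:30 = 278 minutes
Angular displacement: 278 x 0.5 = 139 degrees

Final answer: 139 degrees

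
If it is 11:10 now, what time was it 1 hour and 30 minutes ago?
Starting time: 11:10 = 670 total minutes past 12:00
Subtracting: 1 hour and 30 minutes = 90 minutes
670 - 90 = 580 minutes
= 9 hours and 40 minutes past 12:00 = 9:40

Final answer: 9:40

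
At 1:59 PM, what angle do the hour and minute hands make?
Hour hand position: 1 x 30 + 59 x 0.5 = 59.5 degrees
Minute hand position: 59 x 6 = 354 degrees
Difference: |59.5 - 354| = 294.5 degrees
Since 294.5 > 180, the smaller angle is 360 - 294.5 = 65.5 degrees

Final answer: 65.5 degrees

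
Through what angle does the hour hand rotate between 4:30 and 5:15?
The hour hand moves 0.5 degrees per minute.
Time elapsed: 5:15 - 4:30 = 45 minutes
Angular displacement: 45 x 0.5 = 22.5 degrees

Final answer: 22.5 degrees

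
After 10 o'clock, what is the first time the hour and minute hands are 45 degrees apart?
At t minutes past 10:00, the hour hand is at 30 x 10 + 0.5t degrees and the minute hand is at 6t degrees.
The smaller angle between them is 45 degrees when |30H - 5.5t| = 45 or |30H - 5.5t| = 315.
With H = 10, solve 30 x 10 - 5.5t = +/- target for each target:
  t = (30 x 10 - 45) / 5.5 = 46.36
  t = (30 x 10 + 45) / 5.5 = 62.73 (outside (0, 60))
  t = (30 x 10 - 315) / 5.5 = -2.73 (outside (0, 60))
  t = (30 x 10 + 315) / 5.5 = 111.82 (outside (0, 60))
Valid solutions in (0, 60): {46.36} minutes.
The first occurrence is t = 46.36 minutes.
The hands form a 45-degree angle at 46.36 minutes past 10:00.

Final answer: 46.36 minutes past 10:00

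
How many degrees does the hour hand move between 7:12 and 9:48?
The hour hand moves 0.5 degrees per minute.
Time elapsed: 9:48 - 7:12 = 156 minutes
Angular displacement: 156 x 0.5 = 78 degrees

Final answer: 78 degrees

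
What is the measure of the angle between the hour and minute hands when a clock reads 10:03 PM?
Hour hand position: 10 x 30 + 3 x 0.5 = 301.5 degrees
Minute hand position: 3 x 6 = 18 degrees
Difference: |301.5 - 18| = 283.5 degrees
Since 283.5 > 180, the smaller angle is 360 - 283.5 = 76.5 degrees

Final answer: 76.5 degrees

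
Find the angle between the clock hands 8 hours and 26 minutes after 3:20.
First find the time 8 hours and 26 minutes after 3:20.
Total minutes: 3 x 60 + 20 + 8 x 60 + 26 = 706.
706 mod 720 = 706 minutes = 11:46.
Now compute the angle at 11:46:
Hour hand: 11 x 30 + 46 x 0.5 = 353 degrees
Minute hand: 46 x 6 = 276 degrees
Difference: |353 - 276| = 77 degrees
The angle is 77 degrees

Final answer: 77 degrees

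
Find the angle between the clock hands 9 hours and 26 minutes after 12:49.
First find the time 9 hours and 26 minutes after 12:49.
Total minutes: 12 x 60 + 49 + 9 x 60 + 26 = 1335.
1335 mod 720 = 615 minutes = 10:15.
Now compute the angle at 10:15:
Hour hand: 10 x 30 + 15 x 0.5 = 307.5 degrees
Minute hand: 15 x 6 = 90 degrees
Difference: |307.5 - 90| = 217.5 degrees
Smaller angle: 360 - 217.5 = 142.5 degrees

Final answer: 142.5 degrees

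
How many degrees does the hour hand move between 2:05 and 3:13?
The hour hand moves 0.5 degrees per minute.
Time elapsed: 3:13 - 2:05 = 68 minutes
Angular displacement: 68 x 0.5 = 34 degrees

Final answer: 34 degrees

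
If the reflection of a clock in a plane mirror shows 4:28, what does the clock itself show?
Reflection across the vertical (12-6) axis maps a hand at angle A degrees to (360 - A) degrees, which sends a reading of T minutes past 12:00 to (720 - T) minutes past 12:00.
Mirror reads 4:28 = 268 minutes past 12:00.
Actual time: (720 - 268) mod 720 = 452 minutes = 7:32.

Final answer: 7:32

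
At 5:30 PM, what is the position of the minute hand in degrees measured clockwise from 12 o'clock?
The minute hand moves 6 degrees per minute.
At 5:30: 30 x 6 = 180 degrees

Final answer: 180 degrees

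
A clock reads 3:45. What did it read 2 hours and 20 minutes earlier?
Starting time: 3:45 = 225 total minutes past 12:00
Subtracting: 2 hours and 20 minutes = 140 minutes
225 - 140 = 85 minutes
= 1 hour and 25 minutes past 12:00 = 1:25

Final answer: 1:25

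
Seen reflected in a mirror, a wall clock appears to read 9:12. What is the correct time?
Reflection across the vertical (12-6) axis maps a hand at angle A degrees to (360 - A) degrees, which sends a reading of T minutes past 12:00 to (720 - T) minutes past 12:00.
Mirror reads 9:12 = 552 minutes past 12:00.
Actual time: (720 - 552) mod 720 = 168 minutes = 2:48.

Final answer: 2:48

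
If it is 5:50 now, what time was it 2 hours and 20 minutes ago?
Starting time: 5:50 = 350 total minutes past 12:00
Subtracting: 2 hours and 20 minutes = 140 minutes
350 - 140 = 210 minutes
= 3 hours and 30 minutes past 12:00 = 3:30

Final answer: 3:30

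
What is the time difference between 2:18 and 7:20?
From 2:18 to 7:20:
(7 x 60 + 20) - (2 x 60 + 18) = 440 - 138 = 302 minutes
= 5 hours and 2 minutes

Final answer: 5 hours and 2 minutes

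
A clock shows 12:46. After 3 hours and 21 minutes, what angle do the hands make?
First find the time 3 hours and 21 minutes after 12:46.
Total minutes: 12 x 60 + 46 + 3 x 60 + 21 = 967.
967 mod 720 = 247 minutes = 4:07.
Now compute the angle at 4:07:
Hour hand: 4 x 30 + 7 x 0.5 = 123.5 degrees
Minute hand: 7 x 6 = 42 degrees
Difference: |123.5 - 42| = 81.5 degrees
The angle is 81.5 degrees

Final answer: 81.5 degrees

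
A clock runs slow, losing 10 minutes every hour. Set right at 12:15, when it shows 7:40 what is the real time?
For every 60 true minutes, the faulty clock advances 50 minutes, so 1 faulty-clock minute corresponds to 60/50 true minutes.
From 12:15 to 7:40 on the faulty dial is 445 minutes.
True elapsed: 445 x 60/50 = 534 minutes = 8 hours and 54 minutes.
True time: 12:15 + 8 hours and 54 minutes = 9:09.

Final answer: 9:09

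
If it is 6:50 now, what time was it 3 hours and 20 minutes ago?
Starting time: 6:50 = 410 total minutes past 12:00
Subtracting: 3 hours and 20 minutes = 200 minutes
410 - 200 = 210 minutes
= 3 hours and 30 minutes past 12:00 = 3:30

Final answer: 3:30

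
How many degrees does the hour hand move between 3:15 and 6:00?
The hour hand moves 0.5 degrees per minute.
Time elapsed: 6:00 - 3:15 = 165 minutes
Angular displacement: 165 x 0.5 = 82.5 degrees

Final answer: 82.5 degrees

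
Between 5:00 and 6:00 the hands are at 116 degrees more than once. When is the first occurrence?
At t minutes past 5:00, the hour hand is at 30 x 5 + 0.5t degrees and the minute hand is at 6t degrees.
The smaller angle between them is 116 degrees when |30H - 5.5t| = 116 or |30H - 5.5t| = 244.
With H = 5, solve 30 x 5 - 5.5t = +/- target for each target:
  t = (30 x 5 - 116) / 5.5 = 6.18
  t = (30 x 5 + 116) / 5.5 = 48.36
  t = (30 x 5 - 244) / 5.5 = -17.09 (outside (0, 60))
  t = (30 x 5 + 244) / 5.5 = 71.64 (outside (0, 60))
Valid solutions in (0, 60): {6.18, 48.36} minutes.
The first occurrence is t = 6.18 minutes.
The hands form a 116-degree angle at 6.18 minutes past 5:00.

Final answer: 6.18 minutes past 5:00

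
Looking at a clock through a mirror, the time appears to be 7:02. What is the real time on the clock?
Reflection across the vertical (12-6) axis maps a hand at angle A degrees to (360 - A) degrees, which sends a reading of T minutes past 12:00 to (720 - T) minutes past 12:00.
Mirror reads 7:02 = 422 minutes past 12:00.
Actual time: (720 - 422) mod 720 = 298 minutes = 4:58.

Final answer: 4:58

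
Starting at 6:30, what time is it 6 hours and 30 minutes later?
Starting time: 6:30
Adding 30 minutes to 30 minutes: 30 + 30 = 60 minutes = 1 hour
Adding 6 hours: 6 + 6 + 1 (carry) = 13 - 12 = 1
Final time: 1:00

Final answer: 1:00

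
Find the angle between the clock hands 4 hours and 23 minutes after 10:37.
First find the time 4 hours and 23 minutes after 10:37.
Total minutes: 10 x 60 + 37 + 4 x 60 + 23 = 900.
900 mod 720 = 180 minutes = 3:00.
Now compute the angle at 3:00:
Hour hand: 3 x 30 + 0 x 0.5 = 90 degrees
Minute hand: 0 x 6 = 0 degrees
Difference: |90 - 0| = 90 degrees
The angle is 90 degrees

Final answer: 90 degrees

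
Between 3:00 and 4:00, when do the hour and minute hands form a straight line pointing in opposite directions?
For hands to be 180 degrees apart: |30H - 5.5t| = 180
With H = 3: t = (30 x 3 + 180)/5.5 = 49.09 or t = (30 x 3 - 180)/5.5 = -16.36
First valid solution (0 < t < 60): t = 49.09 minutes
The hands are opposite at 49.09 minutes past 3:00.

Final answer: 49.09 minutes past 3:00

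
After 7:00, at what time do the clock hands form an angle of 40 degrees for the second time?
At t minutes past 7:00, the hour hand is at 30 x 7 + 0.5t degrees and the minute hand is at 6t degrees.
The smaller angle between them is 40 degrees when |30H - 5.5t| = 40 or |30H - 5.5t| = 320.
With H = 7, solve 30 x 7 - 5.5t = +/- target for each target:
  t = (30 x 7 - 40) / 5.5 = 30.91
  t = (30 x 7 + 40) / 5.5 = 45.45
  t = (30 x 7 - 320) / 5.5 = -20 (outside (0, 60))
  t = (30 x 7 + 320) / 5.5 = 96.36 (outside (0, 60))
Valid solutions in (0, 60): {30.91, 45.45} minutes.
The second occurrence is t = 45.45 minutes.
The hands form a 40-degree angle at 45.45 minutes past 7:00.

Final answer: 45.45 minutes past 7:00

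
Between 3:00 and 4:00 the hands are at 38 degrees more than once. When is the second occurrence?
At t minutes past 3:00, the hour hand is at 30 x 3 + 0.5t degrees and the minute hand is at 6t degrees.
The smaller angle between them is 38 degrees when |30H - 5.5t| = 38 or |30H - 5.5t| = 322.
With H = 3, solve 30 x 3 - 5.5t = +/- target for each target:
  t = (30 x 3 - 38) / 5.5 = 9.45
  t = (30 x 3 + 38) / 5.5 = 23.27
  t = (30 x 3 - 322) / 5.5 = -42.18 (outside (0, 60))
  t = (30 x 3 + 322) / 5.5 = 74.91 (outside (0, 60))
Valid solutions in (0, 60): {9.45, 23.27} minutes.
The second occurrence is t = 23.27 minutes.
The hands form a 38-degree angle at 23.27 minutes past 3:00.

Final answer: 23.27 minutes past 3:00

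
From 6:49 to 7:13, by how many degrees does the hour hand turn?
The hour hand moves 0.5 degrees per minute.
Time elapsed: 7:13 - 6:49 = 24 minutes
Angular displacement: 24 x 0.5 = 12 degrees

Final answer: 12 degrees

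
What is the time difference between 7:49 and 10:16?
From 7:49 to 10:16:
(10 x 60 + 16) - (7 x 60 + 49) = 616 - 469 = 147 minutes
= 2 hours and 27 minutes

Final answer: 2 hours and 27 minutes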